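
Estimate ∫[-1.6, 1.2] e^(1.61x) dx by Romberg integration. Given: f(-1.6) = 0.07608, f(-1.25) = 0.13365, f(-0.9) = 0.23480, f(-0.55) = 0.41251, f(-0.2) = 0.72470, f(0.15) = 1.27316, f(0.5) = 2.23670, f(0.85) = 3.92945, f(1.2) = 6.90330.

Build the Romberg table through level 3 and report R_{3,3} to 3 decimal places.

4.241

R_{0,0} (trapezoid, 1 panel, h=2.8000): 9.77113
R_{1,0} (trapezoid, 2 panels, h=1.4000): 5.90015
R_{2,0} (trapezoid, 4 panels, h=0.7000): 4.68012
R_{3,0} (trapezoid, 8 panels, h=0.3500): 4.35213
R_{1,1} = 5.90015 + (5.90015 − 9.77113)/3 = 4.60982
R_{2,1} = 4.68012 + (4.68012 − 5.90015)/3 = 4.27344
R_{3,1} = 4.35213 + (4.35213 − 4.68012)/3 = 4.24280
R_{2,2} = 4.27344 + (4.27344 − 4.60982)/15 = 4.25101
R_{3,2} = 4.24280 + (4.24280 − 4.27344)/15 = 4.24076
R_{3,3} = 4.24076 + (4.24076 − 4.25101)/63 = 4.24060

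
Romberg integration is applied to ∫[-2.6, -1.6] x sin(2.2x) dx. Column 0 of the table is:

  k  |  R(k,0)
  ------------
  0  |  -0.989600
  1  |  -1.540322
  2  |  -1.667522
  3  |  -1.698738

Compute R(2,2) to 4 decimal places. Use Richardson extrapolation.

-1.7090

R(1,1) = (4·(-1.540322) − (-0.989600)) / 3 = -1.723896
R(2,1) = (4·(-1.667522) − (-1.540322)) / 3 = -1.709922
R(2,2) = (16·(-1.709922) − (-1.723896)) / 15 = -1.708990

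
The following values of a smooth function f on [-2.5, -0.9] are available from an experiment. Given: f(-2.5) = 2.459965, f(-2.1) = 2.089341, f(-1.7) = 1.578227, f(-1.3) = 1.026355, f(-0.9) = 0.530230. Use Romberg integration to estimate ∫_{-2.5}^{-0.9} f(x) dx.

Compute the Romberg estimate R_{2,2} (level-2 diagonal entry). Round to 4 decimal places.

2.4813

R_{0,0} (trapezoid, 1 panel, h=1.6000): 2.392156
R_{1,0} (trapezoid, 2 panels, h=0.8000): 2.458660
R_{2,0} (trapezoid, 4 panels, h=0.4000): 2.475608
R_{1,1} = 2.458660 + (2.458660 − 2.392156)/3 = 2.480828
R_{2,1} = 2.475608 + (2.475608 − 2.458660)/3 = 2.481257
R_{2,2} = 2.481257 + (2.481257 − 2.480828)/15 = 2.481286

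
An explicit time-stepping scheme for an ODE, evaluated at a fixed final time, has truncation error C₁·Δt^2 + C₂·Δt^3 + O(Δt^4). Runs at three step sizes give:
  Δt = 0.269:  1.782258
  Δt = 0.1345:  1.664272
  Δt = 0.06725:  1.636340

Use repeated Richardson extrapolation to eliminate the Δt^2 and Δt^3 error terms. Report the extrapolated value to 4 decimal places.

First eliminate the Δt^2 term (factor 2^2 = 4):
  B₁ = (4·1.664272 − 1.782258)/3 = 1.624943
  B₂ = (4·1.636340 − 1.664272)/3 = 1.627029
Then eliminate the Δt^3 term (factor 2^3 = 8):
  (8·1.627029 − 1.624943)/7 = 1.627327

1.6273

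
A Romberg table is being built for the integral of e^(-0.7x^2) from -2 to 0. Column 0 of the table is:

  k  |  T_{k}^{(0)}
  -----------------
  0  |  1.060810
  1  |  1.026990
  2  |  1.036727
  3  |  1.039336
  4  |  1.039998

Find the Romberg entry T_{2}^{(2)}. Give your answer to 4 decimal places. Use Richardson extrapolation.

1.0416

T_{1}^{(1)} = 1.026990 + (1.026990 − 1.060810)/3 = 1.015717
T_{2}^{(1)} = (4·1.036727 − 1.026990) / 3 = 1.039973
T_{2}^{(2)} = (16·1.039973 − 1.015717) / 15 = 1.041590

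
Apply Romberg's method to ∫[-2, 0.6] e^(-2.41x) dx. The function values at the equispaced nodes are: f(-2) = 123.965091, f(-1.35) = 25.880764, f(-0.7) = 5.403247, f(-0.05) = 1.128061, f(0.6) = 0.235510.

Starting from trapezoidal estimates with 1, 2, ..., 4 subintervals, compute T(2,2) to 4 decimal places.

51.9574

T(0,0) (trapezoid, 1 panel, h=2.6000): 161.460781
T(1,0) (trapezoid, 2 panels, h=1.3000): 87.754612
T(2,0) (trapezoid, 4 panels, h=0.6500): 61.433042
T(1,1) = 87.754612 + (87.754612 − 161.460781)/3 = 63.185889
T(2,1) = 61.433042 + (61.433042 − 87.754612)/3 = 52.659185
T(2,2) = 52.659185 + (52.659185 − 63.185889)/15 = 51.957405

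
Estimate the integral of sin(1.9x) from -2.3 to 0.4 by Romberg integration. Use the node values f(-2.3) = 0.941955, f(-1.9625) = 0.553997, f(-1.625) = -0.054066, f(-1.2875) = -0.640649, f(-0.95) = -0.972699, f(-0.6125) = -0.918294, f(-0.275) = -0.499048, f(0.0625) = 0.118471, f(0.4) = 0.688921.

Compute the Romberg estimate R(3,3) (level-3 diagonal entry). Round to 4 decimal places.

R(0,0) (trapezoid, 1 panel, h=2.7000): 2.201683
R(1,0) (trapezoid, 2 panels, h=1.3500): -0.212302
R(2,0) (trapezoid, 4 panels, h=0.6750): -0.479503
R(3,0) (trapezoid, 8 panels, h=0.3375): -0.538937
R(1,1) = -0.212302 + (-0.212302 − 2.201683)/3 = -1.016964
R(2,1) = -0.479503 + (-0.479503 − (-0.212302))/3 = -0.568570
R(3,1) = -0.538937 + (-0.538937 − (-0.479503))/3 = -0.558748
R(2,2) = -0.568570 + (-0.568570 − (-1.016964))/15 = -0.538677
R(3,2) = -0.558748 + (-0.558748 − (-0.568570))/15 = -0.558093
R(3,3) = -0.558093 + (-0.558093 − (-0.538677))/63 = -0.558401

-0.5584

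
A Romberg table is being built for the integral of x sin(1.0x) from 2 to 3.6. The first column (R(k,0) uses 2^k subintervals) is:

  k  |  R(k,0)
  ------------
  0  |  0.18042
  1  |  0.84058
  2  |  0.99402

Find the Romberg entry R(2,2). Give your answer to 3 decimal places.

1.044

Richardson extrapolation on the trapezoidal column (denominator 4−1=3):
R(1,1) = 0.84058 + (0.84058 − 0.18042)/3 = 1.06063
R(2,1) = (4·0.99402 − 0.84058) / 3 = 1.04517
R(2,2) = (16·1.04517 − 1.06063) / 15 = 1.04414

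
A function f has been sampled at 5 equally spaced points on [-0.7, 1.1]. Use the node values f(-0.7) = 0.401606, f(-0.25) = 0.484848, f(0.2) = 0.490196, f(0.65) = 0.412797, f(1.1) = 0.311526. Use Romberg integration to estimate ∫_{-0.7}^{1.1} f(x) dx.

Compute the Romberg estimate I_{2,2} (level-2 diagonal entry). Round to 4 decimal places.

0.7920

I_{0,0} (trapezoid, 1 panel, h=1.8000): 0.641819
I_{1,0} (trapezoid, 2 panels, h=0.9000): 0.762086
I_{2,0} (trapezoid, 4 panels, h=0.4500): 0.784983
I_{1,1} = 0.762086 + (0.762086 − 0.641819)/3 = 0.802175
I_{2,1} = 0.784983 + (0.784983 − 0.762086)/3 = 0.792615
I_{2,2} = 0.792615 + (0.792615 − 0.802175)/15 = 0.791978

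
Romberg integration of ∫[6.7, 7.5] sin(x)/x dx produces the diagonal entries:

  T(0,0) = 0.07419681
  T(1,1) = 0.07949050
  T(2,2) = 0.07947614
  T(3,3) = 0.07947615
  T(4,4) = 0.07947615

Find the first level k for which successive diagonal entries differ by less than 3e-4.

k = 2

|T(1,1) − T(0,0)| = 0.00529369 ≥ 3e-4
|T(2,2) − T(1,1)| = 0.00001436 < 3e-4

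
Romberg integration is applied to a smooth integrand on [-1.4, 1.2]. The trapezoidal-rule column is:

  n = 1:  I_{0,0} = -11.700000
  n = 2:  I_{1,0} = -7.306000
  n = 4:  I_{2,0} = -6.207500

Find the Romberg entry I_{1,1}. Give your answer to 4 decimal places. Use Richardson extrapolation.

-5.8413

Richardson extrapolation on the trapezoidal column (denominator 4−1=3):
I_{1,1} = (4·(-7.306000) − (-11.700000)) / 3 = -5.841333
(Column j=1 coincides with Simpson's rule on the same nodes.)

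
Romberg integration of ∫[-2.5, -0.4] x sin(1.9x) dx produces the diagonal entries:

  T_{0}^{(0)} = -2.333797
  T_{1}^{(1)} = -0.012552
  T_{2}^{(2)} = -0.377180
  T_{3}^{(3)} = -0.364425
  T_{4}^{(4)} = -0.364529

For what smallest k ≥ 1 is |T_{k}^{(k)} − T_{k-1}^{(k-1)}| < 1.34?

|T_{1}^{(1)} − T_{0}^{(0)}| = 2.321245 ≥ 1.34
|T_{2}^{(2)} − T_{1}^{(1)}| = 0.364628 < 1.34

k = 2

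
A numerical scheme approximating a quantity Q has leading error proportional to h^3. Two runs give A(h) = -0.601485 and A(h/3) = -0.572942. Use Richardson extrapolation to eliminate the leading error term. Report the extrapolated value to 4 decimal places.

-0.5718

Extrapolated value = (27·A(h/3) − A(h)) / (27 − 1)
= (27·(-0.572942) − (-0.601485)) / 26
= -14.867949 / 26 = -0.571844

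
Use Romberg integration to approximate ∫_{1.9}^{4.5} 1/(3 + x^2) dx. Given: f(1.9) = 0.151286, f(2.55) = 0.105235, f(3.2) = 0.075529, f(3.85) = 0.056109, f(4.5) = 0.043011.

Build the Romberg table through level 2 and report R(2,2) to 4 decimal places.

0.2146

R(0,0) (trapezoid, 1 panel, h=2.6000): 0.252586
R(1,0) (trapezoid, 2 panels, h=1.3000): 0.224481
R(2,0) (trapezoid, 4 panels, h=0.6500): 0.217114
R(1,1) = 0.224481 + (0.224481 − 0.252586)/3 = 0.215113
R(2,1) = 0.217114 + (0.217114 − 0.224481)/3 = 0.214658
R(2,2) = 0.214658 + (0.214658 − 0.215113)/15 = 0.214628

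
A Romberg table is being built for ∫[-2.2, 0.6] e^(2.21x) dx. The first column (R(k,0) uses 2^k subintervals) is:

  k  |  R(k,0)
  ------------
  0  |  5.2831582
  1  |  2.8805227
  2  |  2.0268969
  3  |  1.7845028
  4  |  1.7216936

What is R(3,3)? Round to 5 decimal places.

1.70083

R(1,1) = 2.8805227 + (2.8805227 − 5.2831582)/3 = 2.0796442
R(2,1) = 2.0268969 + (2.0268969 − 2.8805227)/3 = 1.7423550
R(3,1) = 1.7845028 + (1.7845028 − 2.0268969)/3 = 1.7037048
R(2,2) = 1.7423550 + (1.7423550 − 2.0796442)/15 = 1.7198691
R(3,2) = 1.7037048 + (1.7037048 − 1.7423550)/15 = 1.7011281
R(3,3) = 1.7011281 + (1.7011281 − 1.7198691)/63 = 1.7008306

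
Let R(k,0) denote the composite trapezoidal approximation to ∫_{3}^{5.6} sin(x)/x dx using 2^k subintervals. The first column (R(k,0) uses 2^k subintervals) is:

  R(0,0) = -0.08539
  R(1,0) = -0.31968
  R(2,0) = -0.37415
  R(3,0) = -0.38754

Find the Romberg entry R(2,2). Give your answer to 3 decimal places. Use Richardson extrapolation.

-0.392

R(1,1) = -0.31968 + (-0.31968 − (-0.08539))/3 = -0.39778
R(2,1) = (4·(-0.37415) − (-0.31968)) / 3 = -0.39231
R(2,2) = (16·(-0.39231) − (-0.39778)) / 15 = -0.39195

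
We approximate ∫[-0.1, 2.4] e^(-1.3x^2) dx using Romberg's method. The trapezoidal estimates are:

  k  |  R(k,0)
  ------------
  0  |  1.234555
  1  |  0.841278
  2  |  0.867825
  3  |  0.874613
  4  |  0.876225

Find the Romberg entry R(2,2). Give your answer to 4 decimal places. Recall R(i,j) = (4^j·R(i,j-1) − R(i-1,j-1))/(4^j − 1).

0.8878

Richardson extrapolation on the trapezoidal column (denominator 4−1=3):
R(1,1) = (4·0.841278 − 1.234555) / 3 = 0.710186
R(2,1) = 0.867825 + (0.867825 − 0.841278)/3 = 0.876674
R(2,2) = (16·0.876674 − 0.710186) / 15 = 0.887773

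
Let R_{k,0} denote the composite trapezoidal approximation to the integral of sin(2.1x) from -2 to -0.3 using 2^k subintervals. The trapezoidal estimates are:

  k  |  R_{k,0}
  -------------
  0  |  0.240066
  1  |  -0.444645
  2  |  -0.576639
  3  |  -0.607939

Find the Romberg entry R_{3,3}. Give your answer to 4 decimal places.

-0.6182

Richardson extrapolation on the trapezoidal column (denominator 4−1=3):
R_{1,1} = -0.444645 + (-0.444645 − 0.240066)/3 = -0.672882
R_{2,1} = -0.576639 + (-0.576639 − (-0.444645))/3 = -0.620637
R_{3,1} = -0.607939 + (-0.607939 − (-0.576639))/3 = -0.618372
R_{2,2} = -0.620637 + (-0.620637 − (-0.672882))/15 = -0.617154
R_{3,2} = (16·(-0.618372) − (-0.620637)) / 15 = -0.618221
R_{3,3} = (64·(-0.618221) − (-0.617154)) / 63 = -0.618238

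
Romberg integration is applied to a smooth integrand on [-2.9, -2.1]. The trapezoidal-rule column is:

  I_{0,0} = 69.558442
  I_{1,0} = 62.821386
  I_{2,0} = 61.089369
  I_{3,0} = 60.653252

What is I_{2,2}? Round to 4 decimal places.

Richardson extrapolation on the trapezoidal column (denominator 4−1=3):
I_{1,1} = 62.821386 + (62.821386 − 69.558442)/3 = 60.575701
I_{2,1} = (4·61.089369 − 62.821386) / 3 = 60.512030
I_{2,2} = (16·60.512030 − 60.575701) / 15 = 60.507785
(Column j=1 coincides with Simpson's rule on the same nodes.)

60.5078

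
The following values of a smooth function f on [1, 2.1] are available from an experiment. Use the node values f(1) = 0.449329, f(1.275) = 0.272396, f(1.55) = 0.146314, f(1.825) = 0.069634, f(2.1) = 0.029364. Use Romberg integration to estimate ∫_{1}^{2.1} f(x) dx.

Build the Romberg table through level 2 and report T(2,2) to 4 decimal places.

T(0,0) (trapezoid, 1 panel, h=1.1000): 0.263281
T(1,0) (trapezoid, 2 panels, h=0.5500): 0.212113
T(2,0) (trapezoid, 4 panels, h=0.2750): 0.200115
T(1,1) = 0.212113 + (0.212113 − 0.263281)/3 = 0.195057
T(2,1) = 0.200115 + (0.200115 − 0.212113)/3 = 0.196116
T(2,2) = 0.196116 + (0.196116 − 0.195057)/15 = 0.196187

0.1962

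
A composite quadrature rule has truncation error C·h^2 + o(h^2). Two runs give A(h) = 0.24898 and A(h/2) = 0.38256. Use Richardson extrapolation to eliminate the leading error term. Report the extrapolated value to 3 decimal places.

Extrapolated value = (4·A(h/2) − A(h)) / (4 − 1)
= (4·0.38256 − 0.24898) / 3
= 1.28126 / 3 = 0.42709

0.427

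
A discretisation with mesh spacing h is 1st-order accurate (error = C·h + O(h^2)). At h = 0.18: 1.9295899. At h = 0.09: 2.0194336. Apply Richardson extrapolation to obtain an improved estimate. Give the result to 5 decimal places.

2.10928

The leading error scales as h; refining by a factor of 2 reduces it by 2^1 = 2.
Extrapolated value = (2·A(h/2) − A(h)) / (2 − 1)
= (2·2.0194336 − 1.9295899) / 1
= 2.1092773 / 1 = 2.1092773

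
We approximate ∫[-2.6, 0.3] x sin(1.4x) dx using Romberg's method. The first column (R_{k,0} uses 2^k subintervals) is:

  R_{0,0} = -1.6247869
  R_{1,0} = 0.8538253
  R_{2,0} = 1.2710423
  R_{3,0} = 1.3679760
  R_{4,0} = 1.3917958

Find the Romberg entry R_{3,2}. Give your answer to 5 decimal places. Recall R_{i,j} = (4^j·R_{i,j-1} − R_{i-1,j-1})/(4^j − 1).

1.39963

R_{2,1} = 1.2710423 + (1.2710423 − 0.8538253)/3 = 1.4101146
R_{3,1} = (4·1.3679760 − 1.2710423) / 3 = 1.4002872
R_{3,2} = 1.4002872 + (1.4002872 − 1.4101146)/15 = 1.3996320
(Column j=1 coincides with Simpson's rule on the same nodes.)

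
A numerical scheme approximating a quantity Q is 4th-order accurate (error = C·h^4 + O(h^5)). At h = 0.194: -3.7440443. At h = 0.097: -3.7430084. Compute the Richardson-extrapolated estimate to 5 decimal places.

Extrapolated value = (16·A(h/2) − A(h)) / (16 − 1)
= (16·(-3.7430084) − (-3.7440443)) / 15
= -56.1440901 / 15 = -3.7429393

-3.74294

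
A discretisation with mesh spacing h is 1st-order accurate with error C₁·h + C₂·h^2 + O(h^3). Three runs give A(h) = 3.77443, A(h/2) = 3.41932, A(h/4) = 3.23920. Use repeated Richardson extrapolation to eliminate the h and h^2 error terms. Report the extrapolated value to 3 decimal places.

First eliminate the h term (factor 2^1 = 2):
  B₁ = (2·3.41932 − 3.77443)/1 = 3.06421
  B₂ = (2·3.23920 − 3.41932)/1 = 3.05908
Then eliminate the h^2 term (factor 2^2 = 4):
  (4·3.05908 − 3.06421)/3 = 3.05737

3.057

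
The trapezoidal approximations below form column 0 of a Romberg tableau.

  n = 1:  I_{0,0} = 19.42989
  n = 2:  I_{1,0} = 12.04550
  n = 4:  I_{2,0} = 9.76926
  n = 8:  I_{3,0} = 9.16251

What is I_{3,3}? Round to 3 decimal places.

8.957

Richardson extrapolation on the trapezoidal column (denominator 4−1=3):
I_{1,1} = (4·12.04550 − 19.42989) / 3 = 9.58404
I_{2,1} = 9.76926 + (9.76926 − 12.04550)/3 = 9.01051
I_{3,1} = (4·9.16251 − 9.76926) / 3 = 8.96026
I_{2,2} = 9.01051 + (9.01051 − 9.58404)/15 = 8.97227
I_{3,2} = (16·8.96026 − 9.01051) / 15 = 8.95691
I_{3,3} = (64·8.95691 − 8.97227) / 63 = 8.95667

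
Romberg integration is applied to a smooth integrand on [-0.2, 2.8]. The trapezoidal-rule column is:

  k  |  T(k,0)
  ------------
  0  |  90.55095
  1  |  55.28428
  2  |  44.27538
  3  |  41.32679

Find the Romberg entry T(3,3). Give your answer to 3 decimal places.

T(1,1) = 55.28428 + (55.28428 − 90.55095)/3 = 43.52872
T(2,1) = 44.27538 + (44.27538 − 55.28428)/3 = 40.60575
T(3,1) = (4·41.32679 − 44.27538) / 3 = 40.34393
T(2,2) = 40.60575 + (40.60575 − 43.52872)/15 = 40.41089
T(3,2) = (16·40.34393 − 40.60575) / 15 = 40.32648
T(3,3) = (64·40.32648 − 40.41089) / 63 = 40.32514

40.325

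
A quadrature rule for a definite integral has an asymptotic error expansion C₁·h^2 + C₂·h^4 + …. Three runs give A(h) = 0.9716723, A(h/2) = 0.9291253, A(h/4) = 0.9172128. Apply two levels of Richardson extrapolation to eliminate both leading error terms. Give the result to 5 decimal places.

0.91313

First eliminate the h^2 term (factor 2^2 = 4):
  B₁ = (4·0.9291253 − 0.9716723)/3 = 0.9149430
  B₂ = (4·0.9172128 − 0.9291253)/3 = 0.9132420
Then eliminate the h^4 term (factor 2^4 = 16):
  (16·0.9132420 − 0.9149430)/15 = 0.9131286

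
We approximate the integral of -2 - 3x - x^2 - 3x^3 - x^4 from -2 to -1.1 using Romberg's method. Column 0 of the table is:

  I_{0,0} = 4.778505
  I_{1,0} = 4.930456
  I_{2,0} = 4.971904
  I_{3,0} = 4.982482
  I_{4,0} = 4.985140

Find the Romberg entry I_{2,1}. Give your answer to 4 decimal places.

4.9857

Richardson extrapolation on the trapezoidal column (denominator 4−1=3):
I_{2,1} = 4.971904 + (4.971904 − 4.930456)/3 = 4.985720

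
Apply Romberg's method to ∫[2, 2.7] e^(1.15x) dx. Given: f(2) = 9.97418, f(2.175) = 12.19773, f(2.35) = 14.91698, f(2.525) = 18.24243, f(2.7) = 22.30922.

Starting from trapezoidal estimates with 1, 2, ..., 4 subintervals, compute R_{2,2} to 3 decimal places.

R_{0,0} (trapezoid, 1 panel, h=0.7000): 11.29919
R_{1,0} (trapezoid, 2 panels, h=0.3500): 10.87054
R_{2,0} (trapezoid, 4 panels, h=0.1750): 10.76230
R_{1,1} = 10.87054 + (10.87054 − 11.29919)/3 = 10.72766
R_{2,1} = 10.76230 + (10.76230 − 10.87054)/3 = 10.72622
R_{2,2} = 10.72622 + (10.72622 − 10.72766)/15 = 10.72612

10.726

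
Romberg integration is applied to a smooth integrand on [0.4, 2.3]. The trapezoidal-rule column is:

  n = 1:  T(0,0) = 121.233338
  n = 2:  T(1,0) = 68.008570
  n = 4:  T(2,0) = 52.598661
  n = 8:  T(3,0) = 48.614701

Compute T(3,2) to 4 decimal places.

47.2750

T(2,1) = (4·52.598661 − 68.008570) / 3 = 47.462025
T(3,1) = (4·48.614701 − 52.598661) / 3 = 47.286714
T(3,2) = 47.286714 + (47.286714 − 47.462025)/15 = 47.275027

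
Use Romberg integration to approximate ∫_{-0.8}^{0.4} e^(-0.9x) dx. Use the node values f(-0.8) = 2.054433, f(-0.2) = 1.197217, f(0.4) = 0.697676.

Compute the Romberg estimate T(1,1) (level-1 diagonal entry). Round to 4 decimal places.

1.5082

T(0,0) (trapezoid, 1 panel, h=1.2000): 1.651265
T(1,0) (trapezoid, 2 panels, h=0.6000): 1.543963
T(1,1) = 1.543963 + (1.543963 − 1.651265)/3 = 1.508196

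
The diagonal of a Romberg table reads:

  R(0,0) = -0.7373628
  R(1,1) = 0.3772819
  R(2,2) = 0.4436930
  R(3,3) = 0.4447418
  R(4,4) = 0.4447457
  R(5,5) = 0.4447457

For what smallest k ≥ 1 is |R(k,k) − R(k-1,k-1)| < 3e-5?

k = 4

|R(1,1) − R(0,0)| = 1.1146447 ≥ 3e-5
|R(2,2) − R(1,1)| = 0.0664111 ≥ 3e-5
|R(3,3) − R(2,2)| = 0.0010488 ≥ 3e-5
|R(4,4) − R(3,3)| = 0.0000039 < 3e-5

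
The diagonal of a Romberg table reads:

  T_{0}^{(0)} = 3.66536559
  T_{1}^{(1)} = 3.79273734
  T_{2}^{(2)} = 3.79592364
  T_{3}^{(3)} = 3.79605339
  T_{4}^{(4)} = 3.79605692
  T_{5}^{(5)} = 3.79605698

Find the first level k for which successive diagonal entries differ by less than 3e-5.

k = 4

|T_{1}^{(1)} − T_{0}^{(0)}| = 0.12737175 ≥ 3e-5
|T_{2}^{(2)} − T_{1}^{(1)}| = 0.00318630 ≥ 3e-5
|T_{3}^{(3)} − T_{2}^{(2)}| = 0.00012975 ≥ 3e-5
|T_{4}^{(4)} − T_{3}^{(3)}| = 0.00000353 < 3e-5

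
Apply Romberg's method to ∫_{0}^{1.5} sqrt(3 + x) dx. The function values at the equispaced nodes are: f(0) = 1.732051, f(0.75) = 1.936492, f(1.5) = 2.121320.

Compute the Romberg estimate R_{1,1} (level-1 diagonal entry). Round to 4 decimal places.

R_{0,0} (trapezoid, 1 panel, h=1.5000): 2.890028
R_{1,0} (trapezoid, 2 panels, h=0.7500): 2.897383
R_{1,1} = 2.897383 + (2.897383 − 2.890028)/3 = 2.899835

2.8998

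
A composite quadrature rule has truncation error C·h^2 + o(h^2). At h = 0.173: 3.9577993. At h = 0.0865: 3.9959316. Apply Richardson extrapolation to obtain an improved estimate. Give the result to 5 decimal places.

The leading error scales as h^2; refining by a factor of 2 reduces it by 2^2 = 4.
Extrapolated value = (4·A(h/2) − A(h)) / (4 − 1)
= (4·3.9959316 − 3.9577993) / 3
= 12.0259271 / 3 = 4.0086424

4.00864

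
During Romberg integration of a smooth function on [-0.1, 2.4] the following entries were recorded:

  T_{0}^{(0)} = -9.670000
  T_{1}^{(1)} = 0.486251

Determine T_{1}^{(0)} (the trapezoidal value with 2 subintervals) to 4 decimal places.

-2.0528

From T_{1}^{(1)} = (4·T_{1}^{(0)} − T_{0}^{(0)})/3, solve for T_{1}^{(0)}:
4·T_{1}^{(0)} = 3·0.486251 + (-9.670000) = -8.211247
T_{1}^{(0)} = -2.052812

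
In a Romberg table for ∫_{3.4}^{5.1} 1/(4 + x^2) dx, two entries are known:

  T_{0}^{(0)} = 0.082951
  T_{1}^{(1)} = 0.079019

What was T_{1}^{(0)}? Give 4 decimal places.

0.0800

From T_{1}^{(1)} = (4·T_{1}^{(0)} − T_{0}^{(0)})/3, solve for T_{1}^{(0)}:
4·T_{1}^{(0)} = 3·0.079019 + 0.082951 = 0.320008
T_{1}^{(0)} = 0.080002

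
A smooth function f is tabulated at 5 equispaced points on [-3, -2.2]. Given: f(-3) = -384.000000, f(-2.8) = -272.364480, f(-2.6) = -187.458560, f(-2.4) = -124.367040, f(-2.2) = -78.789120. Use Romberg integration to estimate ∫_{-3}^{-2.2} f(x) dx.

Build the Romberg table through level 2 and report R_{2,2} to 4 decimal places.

R_{0,0} (trapezoid, 1 panel, h=0.8000): -185.115648
R_{1,0} (trapezoid, 2 panels, h=0.4000): -167.541248
R_{2,0} (trapezoid, 4 panels, h=0.2000): -163.116928
R_{1,1} = -167.541248 + (-167.541248 − (-185.115648))/3 = -161.683115
R_{2,1} = -163.116928 + (-163.116928 − (-167.541248))/3 = -161.642155
R_{2,2} = -161.642155 + (-161.642155 − (-161.683115))/15 = -161.639424

-161.6394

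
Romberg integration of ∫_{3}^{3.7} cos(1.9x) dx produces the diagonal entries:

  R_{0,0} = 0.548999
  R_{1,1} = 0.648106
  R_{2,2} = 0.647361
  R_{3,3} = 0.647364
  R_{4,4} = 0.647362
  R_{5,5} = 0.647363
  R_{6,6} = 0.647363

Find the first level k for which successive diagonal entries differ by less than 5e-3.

|R_{1,1} − R_{0,0}| = 0.099107 ≥ 5e-3
|R_{2,2} − R_{1,1}| = 0.000745 < 5e-3

k = 2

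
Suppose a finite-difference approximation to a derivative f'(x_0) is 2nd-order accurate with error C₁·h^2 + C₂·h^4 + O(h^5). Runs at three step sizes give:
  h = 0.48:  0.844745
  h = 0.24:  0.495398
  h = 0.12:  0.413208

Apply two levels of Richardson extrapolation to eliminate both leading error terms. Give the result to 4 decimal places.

0.3863

First eliminate the h^2 term (factor 2^2 = 4):
  B₁ = (4·0.495398 − 0.844745)/3 = 0.378949
  B₂ = (4·0.413208 − 0.495398)/3 = 0.385811
Then eliminate the h^4 term (factor 2^4 = 16):
  (16·0.385811 − 0.378949)/15 = 0.386268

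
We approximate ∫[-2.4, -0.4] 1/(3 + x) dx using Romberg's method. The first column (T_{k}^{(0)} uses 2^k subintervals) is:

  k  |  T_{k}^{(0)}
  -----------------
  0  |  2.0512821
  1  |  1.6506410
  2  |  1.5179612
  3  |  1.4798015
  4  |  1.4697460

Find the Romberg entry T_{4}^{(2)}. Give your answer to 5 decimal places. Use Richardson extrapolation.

Richardson extrapolation on the trapezoidal column (denominator 4−1=3):
T_{3}^{(1)} = 1.4798015 + (1.4798015 − 1.5179612)/3 = 1.4670816
T_{4}^{(1)} = 1.4697460 + (1.4697460 − 1.4798015)/3 = 1.4663942
T_{4}^{(2)} = (16·1.4663942 − 1.4670816) / 15 = 1.4663484

1.46635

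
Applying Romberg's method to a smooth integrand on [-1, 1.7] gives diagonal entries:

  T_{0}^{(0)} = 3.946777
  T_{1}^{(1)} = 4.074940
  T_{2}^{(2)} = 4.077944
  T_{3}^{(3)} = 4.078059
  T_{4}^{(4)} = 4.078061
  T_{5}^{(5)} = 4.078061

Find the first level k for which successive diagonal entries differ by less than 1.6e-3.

k = 3

|T_{1}^{(1)} − T_{0}^{(0)}| = 0.128163 ≥ 1.6e-3
|T_{2}^{(2)} − T_{1}^{(1)}| = 0.003004 ≥ 1.6e-3
|T_{3}^{(3)} − T_{2}^{(2)}| = 0.000115 < 1.6e-3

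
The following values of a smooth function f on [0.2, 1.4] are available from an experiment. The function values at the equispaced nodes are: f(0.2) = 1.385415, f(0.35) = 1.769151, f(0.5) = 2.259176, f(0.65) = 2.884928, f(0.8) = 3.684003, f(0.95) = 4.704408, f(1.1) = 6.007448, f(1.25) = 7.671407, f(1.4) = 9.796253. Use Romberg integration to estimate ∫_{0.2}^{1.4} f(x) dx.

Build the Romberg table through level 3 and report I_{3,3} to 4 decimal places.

I_{0,0} (trapezoid, 1 panel, h=1.2000): 6.709001
I_{1,0} (trapezoid, 2 panels, h=0.6000): 5.564902
I_{2,0} (trapezoid, 4 panels, h=0.3000): 5.262438
I_{3,0} (trapezoid, 8 panels, h=0.1500): 5.185703
I_{1,1} = 5.564902 + (5.564902 − 6.709001)/3 = 5.183536
I_{2,1} = 5.262438 + (5.262438 − 5.564902)/3 = 5.161617
I_{3,1} = 5.185703 + (5.185703 − 5.262438)/3 = 5.160125
I_{2,2} = 5.161617 + (5.161617 − 5.183536)/15 = 5.160156
I_{3,2} = 5.160125 + (5.160125 − 5.161617)/15 = 5.160026
I_{3,3} = 5.160026 + (5.160026 − 5.160156)/63 = 5.160024

5.1600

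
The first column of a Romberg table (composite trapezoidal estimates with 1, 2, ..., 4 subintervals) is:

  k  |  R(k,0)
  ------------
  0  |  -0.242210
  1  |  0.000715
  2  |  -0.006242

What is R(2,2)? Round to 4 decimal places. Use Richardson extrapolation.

R(1,1) = (4·0.000715 − (-0.242210)) / 3 = 0.081690
R(2,1) = -0.006242 + (-0.006242 − 0.000715)/3 = -0.008561
R(2,2) = -0.008561 + (-0.008561 − 0.081690)/15 = -0.014578

-0.0146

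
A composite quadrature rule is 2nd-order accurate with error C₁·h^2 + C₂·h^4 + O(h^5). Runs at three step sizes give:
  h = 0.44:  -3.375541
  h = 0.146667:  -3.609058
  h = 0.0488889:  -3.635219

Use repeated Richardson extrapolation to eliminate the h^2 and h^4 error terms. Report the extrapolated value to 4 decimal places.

-3.6385

First eliminate the h^2 term (factor 3^2 = 9):
  B₁ = (9·(-3.609058) − (-3.375541))/8 = -3.638248
  B₂ = (9·(-3.635219) − (-3.609058))/8 = -3.638489
Then eliminate the h^4 term (factor 3^4 = 81):
  (81·(-3.638489) − (-3.638248))/80 = -3.638492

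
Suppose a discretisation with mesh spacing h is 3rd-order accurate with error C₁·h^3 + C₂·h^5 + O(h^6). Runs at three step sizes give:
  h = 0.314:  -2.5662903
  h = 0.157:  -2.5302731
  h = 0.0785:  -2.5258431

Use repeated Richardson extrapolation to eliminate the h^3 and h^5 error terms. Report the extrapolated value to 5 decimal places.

First eliminate the h^3 term (factor 2^3 = 8):
  B₁ = (8·(-2.5302731) − (-2.5662903))/7 = -2.5251278
  B₂ = (8·(-2.5258431) − (-2.5302731))/7 = -2.5252102
Then eliminate the h^5 term (factor 2^5 = 32):
  (32·(-2.5252102) − (-2.5251278))/31 = -2.5252129

-2.52521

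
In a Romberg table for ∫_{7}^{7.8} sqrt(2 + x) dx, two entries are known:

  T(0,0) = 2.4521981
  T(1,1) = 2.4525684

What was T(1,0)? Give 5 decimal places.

From T(1,1) = (4·T(1,0) − T(0,0))/3, solve for T(1,0):
4·T(1,0) = 3·2.4525684 + 2.4521981 = 9.8099033
T(1,0) = 2.4524758

2.45248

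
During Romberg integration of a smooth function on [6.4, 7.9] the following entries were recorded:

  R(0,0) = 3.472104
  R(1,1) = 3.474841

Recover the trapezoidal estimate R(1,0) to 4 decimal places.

From R(1,1) = (4·R(1,0) − R(0,0))/3, solve for R(1,0):
4·R(1,0) = 3·3.474841 + 3.472104 = 13.896627
R(1,0) = 3.474157

3.4742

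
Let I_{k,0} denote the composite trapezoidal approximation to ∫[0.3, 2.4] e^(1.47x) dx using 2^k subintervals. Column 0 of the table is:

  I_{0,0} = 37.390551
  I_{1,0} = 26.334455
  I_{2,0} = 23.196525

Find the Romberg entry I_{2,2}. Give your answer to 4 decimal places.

22.1173

Richardson extrapolation on the trapezoidal column (denominator 4−1=3):
I_{1,1} = 26.334455 + (26.334455 − 37.390551)/3 = 22.649090
I_{2,1} = (4·23.196525 − 26.334455) / 3 = 22.150548
I_{2,2} = 22.150548 + (22.150548 − 22.649090)/15 = 22.117312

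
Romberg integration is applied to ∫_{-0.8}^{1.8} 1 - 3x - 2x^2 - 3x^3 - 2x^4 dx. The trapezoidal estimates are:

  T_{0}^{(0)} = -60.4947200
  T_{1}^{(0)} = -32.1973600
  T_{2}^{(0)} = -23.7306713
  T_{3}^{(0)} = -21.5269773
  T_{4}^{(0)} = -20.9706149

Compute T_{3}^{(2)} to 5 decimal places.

Richardson extrapolation on the trapezoidal column (denominator 4−1=3):
T_{2}^{(1)} = (4·(-23.7306713) − (-32.1973600)) / 3 = -20.9084417
T_{3}^{(1)} = -21.5269773 + (-21.5269773 − (-23.7306713))/3 = -20.7924126
T_{3}^{(2)} = -20.7924126 + (-20.7924126 − (-20.9084417))/15 = -20.7846773

-20.78468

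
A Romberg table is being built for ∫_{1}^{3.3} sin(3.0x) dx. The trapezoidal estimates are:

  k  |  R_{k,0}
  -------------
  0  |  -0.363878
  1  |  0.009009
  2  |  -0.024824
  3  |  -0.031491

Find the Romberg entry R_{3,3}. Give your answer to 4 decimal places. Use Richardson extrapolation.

-0.0333

Richardson extrapolation on the trapezoidal column (denominator 4−1=3):
R_{1,1} = (4·0.009009 − (-0.363878)) / 3 = 0.133305
R_{2,1} = -0.024824 + (-0.024824 − 0.009009)/3 = -0.036102
R_{3,1} = (4·(-0.031491) − (-0.024824)) / 3 = -0.033713
R_{2,2} = (16·(-0.036102) − 0.133305) / 15 = -0.047396
R_{3,2} = -0.033713 + (-0.033713 − (-0.036102))/15 = -0.033554
R_{3,3} = (64·(-0.033554) − (-0.047396)) / 63 = -0.033334
(Column j=1 coincides with Simpson's rule on the same nodes.)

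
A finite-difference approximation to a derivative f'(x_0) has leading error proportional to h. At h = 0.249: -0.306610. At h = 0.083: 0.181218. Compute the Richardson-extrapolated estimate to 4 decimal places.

Extrapolated value = (3·A(h/3) − A(h)) / (3 − 1)
= (3·0.181218 − (-0.306610)) / 2
= 0.850264 / 2 = 0.425132

0.4251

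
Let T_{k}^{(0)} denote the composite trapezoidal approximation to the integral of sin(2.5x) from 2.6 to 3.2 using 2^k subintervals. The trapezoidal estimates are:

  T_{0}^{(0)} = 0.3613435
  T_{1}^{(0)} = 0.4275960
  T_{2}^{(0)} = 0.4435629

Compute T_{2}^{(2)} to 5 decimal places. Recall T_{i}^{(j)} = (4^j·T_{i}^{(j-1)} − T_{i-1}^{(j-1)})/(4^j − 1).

0.44883

Richardson extrapolation on the trapezoidal column (denominator 4−1=3):
T_{1}^{(1)} = (4·0.4275960 − 0.3613435) / 3 = 0.4496802
T_{2}^{(1)} = (4·0.4435629 − 0.4275960) / 3 = 0.4488852
T_{2}^{(2)} = (16·0.4488852 − 0.4496802) / 15 = 0.4488322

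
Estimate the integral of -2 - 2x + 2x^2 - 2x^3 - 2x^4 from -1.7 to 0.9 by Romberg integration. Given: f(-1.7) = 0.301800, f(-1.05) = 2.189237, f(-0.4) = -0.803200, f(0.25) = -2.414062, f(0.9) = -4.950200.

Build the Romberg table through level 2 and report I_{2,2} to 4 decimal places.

-1.4263

I_{0,0} (trapezoid, 1 panel, h=2.6000): -6.042920
I_{1,0} (trapezoid, 2 panels, h=1.3000): -4.065620
I_{2,0} (trapezoid, 4 panels, h=0.6500): -2.178946
I_{1,1} = -4.065620 + (-4.065620 − (-6.042920))/3 = -3.406520
I_{2,1} = -2.178946 + (-2.178946 − (-4.065620))/3 = -1.550055
I_{2,2} = -1.550055 + (-1.550055 − (-3.406520))/15 = -1.426291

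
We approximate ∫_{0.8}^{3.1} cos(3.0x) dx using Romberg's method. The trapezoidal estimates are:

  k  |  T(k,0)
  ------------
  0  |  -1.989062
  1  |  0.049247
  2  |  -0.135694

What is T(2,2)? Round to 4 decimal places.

T(1,1) = (4·0.049247 − (-1.989062)) / 3 = 0.728683
T(2,1) = (4·(-0.135694) − 0.049247) / 3 = -0.197341
T(2,2) = (16·(-0.197341) − 0.728683) / 15 = -0.259076
(Column j=1 coincides with Simpson's rule on the same nodes.)

-0.2591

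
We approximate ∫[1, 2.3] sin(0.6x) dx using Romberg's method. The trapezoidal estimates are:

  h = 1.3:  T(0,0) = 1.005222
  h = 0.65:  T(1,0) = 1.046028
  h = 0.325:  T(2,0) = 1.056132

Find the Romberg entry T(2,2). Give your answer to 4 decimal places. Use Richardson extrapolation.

1.0595

Richardson extrapolation on the trapezoidal column (denominator 4−1=3):
T(1,1) = 1.046028 + (1.046028 − 1.005222)/3 = 1.059630
T(2,1) = 1.056132 + (1.056132 − 1.046028)/3 = 1.059500
T(2,2) = 1.059500 + (1.059500 − 1.059630)/15 = 1.059491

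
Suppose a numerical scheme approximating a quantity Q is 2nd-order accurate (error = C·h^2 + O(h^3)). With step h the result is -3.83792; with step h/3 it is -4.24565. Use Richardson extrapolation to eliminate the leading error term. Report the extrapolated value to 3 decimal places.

-4.297

The leading error scales as h^2; refining by a factor of 3 reduces it by 3^2 = 9.
Extrapolated value = (9·A(h/3) − A(h)) / (9 − 1)
= (9·(-4.24565) − (-3.83792)) / 8
= -34.37293 / 8 = -4.29662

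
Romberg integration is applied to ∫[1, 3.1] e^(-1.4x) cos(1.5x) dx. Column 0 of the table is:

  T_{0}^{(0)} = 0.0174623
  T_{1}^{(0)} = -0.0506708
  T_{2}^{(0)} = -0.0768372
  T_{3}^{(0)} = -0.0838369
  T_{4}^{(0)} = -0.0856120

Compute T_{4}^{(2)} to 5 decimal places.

T_{3}^{(1)} = -0.0838369 + (-0.0838369 − (-0.0768372))/3 = -0.0861701
T_{4}^{(1)} = (4·(-0.0856120) − (-0.0838369)) / 3 = -0.0862037
T_{4}^{(2)} = (16·(-0.0862037) − (-0.0861701)) / 15 = -0.0862059

-0.08621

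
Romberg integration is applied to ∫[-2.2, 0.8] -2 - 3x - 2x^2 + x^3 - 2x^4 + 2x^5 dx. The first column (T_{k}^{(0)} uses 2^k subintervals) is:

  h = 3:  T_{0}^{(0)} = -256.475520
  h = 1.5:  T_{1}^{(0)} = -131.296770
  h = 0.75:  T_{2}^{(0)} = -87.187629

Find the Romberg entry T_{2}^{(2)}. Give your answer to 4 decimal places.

Richardson extrapolation on the trapezoidal column (denominator 4−1=3):
T_{1}^{(1)} = (4·(-131.296770) − (-256.475520)) / 3 = -89.570520
T_{2}^{(1)} = -87.187629 + (-87.187629 − (-131.296770))/3 = -72.484582
T_{2}^{(2)} = -72.484582 + (-72.484582 − (-89.570520))/15 = -71.345519

-71.3455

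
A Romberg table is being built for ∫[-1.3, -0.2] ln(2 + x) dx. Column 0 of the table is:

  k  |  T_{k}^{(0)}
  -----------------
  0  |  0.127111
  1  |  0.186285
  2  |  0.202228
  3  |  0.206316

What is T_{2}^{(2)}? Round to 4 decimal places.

0.2076

T_{1}^{(1)} = 0.186285 + (0.186285 − 0.127111)/3 = 0.206010
T_{2}^{(1)} = 0.202228 + (0.202228 − 0.186285)/3 = 0.207542
T_{2}^{(2)} = (16·0.207542 − 0.206010) / 15 = 0.207644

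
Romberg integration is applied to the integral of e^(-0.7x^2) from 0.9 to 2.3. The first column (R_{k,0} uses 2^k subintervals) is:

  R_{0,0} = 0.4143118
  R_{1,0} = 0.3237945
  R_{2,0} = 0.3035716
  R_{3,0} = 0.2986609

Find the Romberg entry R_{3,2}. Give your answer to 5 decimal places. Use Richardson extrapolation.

R_{2,1} = (4·0.3035716 − 0.3237945) / 3 = 0.2968306
R_{3,1} = (4·0.2986609 − 0.3035716) / 3 = 0.2970240
R_{3,2} = 0.2970240 + (0.2970240 − 0.2968306)/15 = 0.2970369
(Column j=1 coincides with Simpson's rule on the same nodes.)

0.29704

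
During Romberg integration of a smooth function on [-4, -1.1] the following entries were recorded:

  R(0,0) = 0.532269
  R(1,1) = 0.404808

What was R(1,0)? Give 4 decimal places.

From R(1,1) = (4·R(1,0) − R(0,0))/3, solve for R(1,0):
4·R(1,0) = 3·0.404808 + 0.532269 = 1.746693
R(1,0) = 0.436673

0.4367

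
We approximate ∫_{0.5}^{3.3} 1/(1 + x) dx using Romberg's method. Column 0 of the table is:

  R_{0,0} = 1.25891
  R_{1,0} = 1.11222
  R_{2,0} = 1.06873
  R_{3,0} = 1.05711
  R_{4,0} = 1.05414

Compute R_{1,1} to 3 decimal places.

1.063

Richardson extrapolation on the trapezoidal column (denominator 4−1=3):
R_{1,1} = (4·1.11222 − 1.25891) / 3 = 1.06332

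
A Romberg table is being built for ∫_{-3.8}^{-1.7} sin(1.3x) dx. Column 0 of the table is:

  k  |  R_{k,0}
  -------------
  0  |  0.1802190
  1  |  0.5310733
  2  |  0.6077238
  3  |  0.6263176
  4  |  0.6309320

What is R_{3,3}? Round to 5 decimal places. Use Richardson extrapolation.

Richardson extrapolation on the trapezoidal column (denominator 4−1=3):
R_{1,1} = (4·0.5310733 − 0.1802190) / 3 = 0.6480247
R_{2,1} = (4·0.6077238 − 0.5310733) / 3 = 0.6332740
R_{3,1} = (4·0.6263176 − 0.6077238) / 3 = 0.6325155
R_{2,2} = (16·0.6332740 − 0.6480247) / 15 = 0.6322906
R_{3,2} = 0.6325155 + (0.6325155 − 0.6332740)/15 = 0.6324649
R_{3,3} = (64·0.6324649 − 0.6322906) / 63 = 0.6324677
(Column j=1 coincides with Simpson's rule on the same nodes.)

0.63247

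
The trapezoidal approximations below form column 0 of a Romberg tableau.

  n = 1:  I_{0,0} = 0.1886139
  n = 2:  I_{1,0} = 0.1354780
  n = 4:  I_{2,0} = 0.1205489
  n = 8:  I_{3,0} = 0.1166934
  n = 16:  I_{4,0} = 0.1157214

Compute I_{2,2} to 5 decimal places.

Richardson extrapolation on the trapezoidal column (denominator 4−1=3):
I_{1,1} = 0.1354780 + (0.1354780 − 0.1886139)/3 = 0.1177660
I_{2,1} = 0.1205489 + (0.1205489 − 0.1354780)/3 = 0.1155725
I_{2,2} = 0.1155725 + (0.1155725 − 0.1177660)/15 = 0.1154263
(Column j=1 coincides with Simpson's rule on the same nodes.)

0.11543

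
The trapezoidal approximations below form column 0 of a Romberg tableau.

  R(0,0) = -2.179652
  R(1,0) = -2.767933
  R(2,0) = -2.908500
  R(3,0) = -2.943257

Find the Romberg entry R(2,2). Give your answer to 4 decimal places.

-2.9548

Richardson extrapolation on the trapezoidal column (denominator 4−1=3):
R(1,1) = -2.767933 + (-2.767933 − (-2.179652))/3 = -2.964027
R(2,1) = -2.908500 + (-2.908500 − (-2.767933))/3 = -2.955356
R(2,2) = -2.955356 + (-2.955356 − (-2.964027))/15 = -2.954778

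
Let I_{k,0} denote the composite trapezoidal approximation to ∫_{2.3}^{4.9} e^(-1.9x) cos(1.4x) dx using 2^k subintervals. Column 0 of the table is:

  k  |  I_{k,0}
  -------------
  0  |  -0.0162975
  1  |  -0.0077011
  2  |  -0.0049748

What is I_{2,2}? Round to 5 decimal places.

Richardson extrapolation on the trapezoidal column (denominator 4−1=3):
I_{1,1} = -0.0077011 + (-0.0077011 − (-0.0162975))/3 = -0.0048356
I_{2,1} = (4·(-0.0049748) − (-0.0077011)) / 3 = -0.0040660
I_{2,2} = -0.0040660 + (-0.0040660 − (-0.0048356))/15 = -0.0040147
(Column j=1 coincides with Simpson's rule on the same nodes.)

-0.00401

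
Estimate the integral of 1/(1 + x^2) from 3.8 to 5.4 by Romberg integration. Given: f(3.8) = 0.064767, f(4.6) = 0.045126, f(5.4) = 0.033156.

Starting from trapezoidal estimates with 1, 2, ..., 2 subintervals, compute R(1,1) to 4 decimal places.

R(0,0) (trapezoid, 1 panel, h=1.6000): 0.078338
R(1,0) (trapezoid, 2 panels, h=0.8000): 0.075270
R(1,1) = 0.075270 + (0.075270 − 0.078338)/3 = 0.074247

0.0742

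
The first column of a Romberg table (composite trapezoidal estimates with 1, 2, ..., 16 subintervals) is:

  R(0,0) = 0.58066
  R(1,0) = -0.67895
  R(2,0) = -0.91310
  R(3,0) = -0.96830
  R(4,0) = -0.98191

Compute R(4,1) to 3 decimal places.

-0.986

R(4,1) = (4·(-0.98191) − (-0.96830)) / 3 = -0.98645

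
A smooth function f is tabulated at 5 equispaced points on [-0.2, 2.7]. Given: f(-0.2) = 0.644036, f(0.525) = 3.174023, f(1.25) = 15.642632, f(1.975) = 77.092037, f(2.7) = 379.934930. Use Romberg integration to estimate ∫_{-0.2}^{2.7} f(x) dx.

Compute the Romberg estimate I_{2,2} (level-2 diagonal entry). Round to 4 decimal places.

174.6534

I_{0,0} (trapezoid, 1 panel, h=2.9000): 551.839501
I_{1,0} (trapezoid, 2 panels, h=1.4500): 298.601567
I_{2,0} (trapezoid, 4 panels, h=0.7250): 207.493677
I_{1,1} = 298.601567 + (298.601567 − 551.839501)/3 = 214.188922
I_{2,1} = 207.493677 + (207.493677 − 298.601567)/3 = 177.124380
I_{2,2} = 177.124380 + (177.124380 − 214.188922)/15 = 174.653411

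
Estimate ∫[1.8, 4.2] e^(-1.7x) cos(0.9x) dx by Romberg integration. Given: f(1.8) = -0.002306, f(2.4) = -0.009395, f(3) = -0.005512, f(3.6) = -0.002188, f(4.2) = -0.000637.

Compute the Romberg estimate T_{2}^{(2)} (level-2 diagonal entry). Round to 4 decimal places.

-0.0122

T_{0}^{(0)} (trapezoid, 1 panel, h=2.4000): -0.003532
T_{1}^{(0)} (trapezoid, 2 panels, h=1.2000): -0.008380
T_{2}^{(0)} (trapezoid, 4 panels, h=0.6000): -0.011140
T_{1}^{(1)} = -0.008380 + (-0.008380 − (-0.003532))/3 = -0.009996
T_{2}^{(1)} = -0.011140 + (-0.011140 − (-0.008380))/3 = -0.012060
T_{2}^{(2)} = -0.012060 + (-0.012060 − (-0.009996))/15 = -0.012198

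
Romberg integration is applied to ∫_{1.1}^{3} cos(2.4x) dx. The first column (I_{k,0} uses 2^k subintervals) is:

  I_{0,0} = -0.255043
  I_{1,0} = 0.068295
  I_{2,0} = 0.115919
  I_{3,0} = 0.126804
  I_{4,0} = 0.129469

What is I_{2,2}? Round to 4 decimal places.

Richardson extrapolation on the trapezoidal column (denominator 4−1=3):
I_{1,1} = 0.068295 + (0.068295 − (-0.255043))/3 = 0.176074
I_{2,1} = 0.115919 + (0.115919 − 0.068295)/3 = 0.131794
I_{2,2} = 0.131794 + (0.131794 − 0.176074)/15 = 0.128842

0.1288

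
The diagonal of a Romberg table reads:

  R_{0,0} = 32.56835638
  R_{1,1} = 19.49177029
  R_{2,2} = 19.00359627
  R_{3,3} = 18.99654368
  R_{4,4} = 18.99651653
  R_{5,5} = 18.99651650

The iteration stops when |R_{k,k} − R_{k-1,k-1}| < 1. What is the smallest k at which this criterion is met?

k = 2

|R_{1,1} − R_{0,0}| = 13.07658609 ≥ 1
|R_{2,2} − R_{1,1}| = 0.48817402 < 1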